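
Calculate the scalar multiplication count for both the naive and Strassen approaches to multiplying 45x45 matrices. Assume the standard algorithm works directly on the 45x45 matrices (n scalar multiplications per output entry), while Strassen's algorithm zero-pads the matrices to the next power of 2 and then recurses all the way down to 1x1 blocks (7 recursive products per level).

Matrix multiplication for 45x45 matrices:

Strassen's algorithm requires power-of-2 dimensions. Pad 45x45 to 64x64 (next power of 2).

Standard algorithm: 45^3 = 91125 multiplications
Strassen's algorithm: 7^(log2(64)) = 7^6 = 117649 multiplications
Difference: 91125 - 117649 = -26524 (Strassen uses MORE here due to padding overhead — for small or just-over-power-of-2 n, padding can outweigh the per-level savings)

Standard: 91125 multiplications (45^3). Strassen: 117649 multiplications (7^6, after padding to 64x64). Strassen reduces 8 recursive multiplications to 7 at each level.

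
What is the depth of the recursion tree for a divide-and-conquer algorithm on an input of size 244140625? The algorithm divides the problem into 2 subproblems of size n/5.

For divide and conquer with division factor 5:

Problem sizes at each level:
Level 0: 244140625
Level 1: 48828125
Level 2: 9765625
Level 3: 1953125
Level 4: 390625
Level 5: 78125
Level 6: 15625
Level 7: 3125
Level 8: 625
Level 9: 125
Level 10: 25
Level 11: 5
Level 12: 1

The root is level 0 and the size-1 base case is level 12 (the tree spans levels 0 through 12, i.e. 13 levels counting the root), so the depth is the number of divisions: log_5(244140625) = 12

The recursion tree depth is log_5(244140625) = 12. At each level, the problem size is divided by 5, so it takes 12 divisions to reduce to a base case of size 1. The algorithm makes 2 recursive calls at each level.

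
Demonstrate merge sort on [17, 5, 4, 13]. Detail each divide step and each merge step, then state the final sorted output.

Merge sort trace:

Split: [17, 5, 4, 13] -> [17, 5] and [4, 13]
  Split: [17, 5] -> [17] and [5]
  Merge: [17] + [5] -> [5, 17]
  Split: [4, 13] -> [4] and [13]
  Merge: [4] + [13] -> [4, 13]
Merge: [5, 17] + [4, 13] -> [4, 5, 13, 17]

Final sorted array: [4, 5, 13, 17]

The merge sort proceeds by recursively splitting the array and merging sorted halves.
After all merges, the sorted array is [4, 5, 13, 17].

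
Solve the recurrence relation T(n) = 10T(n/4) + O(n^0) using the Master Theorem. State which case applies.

Master Theorem for T(n) = 10T(n/4) + O(n^0):

a = 10, b = 4, c = 0
log_b(a) = log_4(10) = 1.6610

Case 1: c = 0 < log_4(10) = 1.6610
T(n) = O(n^(log_4 10))

For T(n) = 10T(n/4) + O(n^0): log_4(10) = 1.6610. This is Case 1 of the Master Theorem (c < log_b(a), work dominated by leaves), giving O(n^(log_4 10)).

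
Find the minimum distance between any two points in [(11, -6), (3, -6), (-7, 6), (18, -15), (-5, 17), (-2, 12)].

Computing all pairwise distances among 6 points:

d((11, -6), (3, -6)) = 8.0
d((11, -6), (-7, 6)) = 21.6333
d((11, -6), (18, -15)) = 11.4018
d((11, -6), (-5, 17)) = 28.0179
d((11, -6), (-2, 12)) = 22.2036
d((3, -6), (-7, 6)) = 15.6205
d((3, -6), (18, -15)) = 17.4929
d((3, -6), (-5, 17)) = 24.3516
d((3, -6), (-2, 12)) = 18.6815
d((-7, 6), (18, -15)) = 32.6497
d((-7, 6), (-5, 17)) = 11.1803
d((-7, 6), (-2, 12)) = 7.8102
d((18, -15), (-5, 17)) = 39.4081
d((18, -15), (-2, 12)) = 33.6006
d((-5, 17), (-2, 12)) = 5.831 <-- minimum

Closest pair: (-5, 17) and (-2, 12) with distance 5.831

The closest pair is (-5, 17) and (-2, 12) with Euclidean distance 5.831. For 6 points, brute-force pairwise comparison is shown above. For large n, the divide-and-conquer algorithm (sort by x, recurse on halves, check the dividing strip) achieves O(n log n).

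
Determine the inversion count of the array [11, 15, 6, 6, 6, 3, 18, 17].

Finding inversions in [11, 15, 6, 6, 6, 3, 18, 17]:

(0, 2): arr[0]=11 > arr[2]=6
(0, 3): arr[0]=11 > arr[3]=6
(0, 4): arr[0]=11 > arr[4]=6
(0, 5): arr[0]=11 > arr[5]=3
(1, 2): arr[1]=15 > arr[2]=6
(1, 3): arr[1]=15 > arr[3]=6
(1, 4): arr[1]=15 > arr[4]=6
(1, 5): arr[1]=15 > arr[5]=3
(2, 5): arr[2]=6 > arr[5]=3
(3, 5): arr[3]=6 > arr[5]=3
(4, 5): arr[4]=6 > arr[5]=3
(6, 7): arr[6]=18 > arr[7]=17

Total inversions: 12

The array has 12 inversion(s): (0,2), (0,3), (0,4), (0,5), (1,2), (1,3), (1,4), (1,5), (2,5), (3,5), (4,5), (6,7). Each pair (i,j) satisfies i < j and arr[i] > arr[j].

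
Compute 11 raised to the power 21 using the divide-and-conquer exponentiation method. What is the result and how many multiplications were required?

Computing 11^21 by squaring (build up from 11^1; each line after the first costs one multiplication):

11^1 = 11
11^2 = (11^1)^2 = 11^2 = 121
11^4 = (11^2)^2 = 121^2 = 14641
11^5 = 11 * 11^4 = 11 * 14641 = 161051
11^10 = (11^5)^2 = 161051^2 = 25937424601
11^20 = (11^10)^2 = 25937424601^2 = 672749994932560009201
11^21 = 11 * 11^20 = 11 * 672749994932560009201 = 7400249944258160101211

Result: 7400249944258160101211
Multiplications needed: 6 (6 lines after 11^1)

11^21 = 7400249944258160101211. Using exponentiation by squaring, this requires 6 multiplications. The key idea: if the exponent is even, square the half-power; if odd, multiply by the base once.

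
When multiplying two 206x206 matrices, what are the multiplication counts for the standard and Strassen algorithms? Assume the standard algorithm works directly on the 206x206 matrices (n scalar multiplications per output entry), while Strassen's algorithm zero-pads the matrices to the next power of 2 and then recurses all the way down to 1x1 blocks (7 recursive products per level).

Matrix multiplication for 206x206 matrices:

Strassen's algorithm requires power-of-2 dimensions. Pad 206x206 to 256x256 (next power of 2).

Standard algorithm: 206^3 = 8741816 multiplications
Strassen's algorithm: 7^(log2(256)) = 7^8 = 5764801 multiplications
Savings: 8741816 - 5764801 = 2977015 multiplications

Standard: 8741816 multiplications (206^3). Strassen: 5764801 multiplications (7^8, after padding to 256x256). Strassen reduces 8 recursive multiplications to 7 at each level.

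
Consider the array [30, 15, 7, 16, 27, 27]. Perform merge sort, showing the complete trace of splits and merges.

Merge sort trace:

Split: [30, 15, 7, 16, 27, 27] -> [30, 15, 7] and [16, 27, 27]
  Split: [30, 15, 7] -> [30] and [15, 7]
    Split: [15, 7] -> [15] and [7]
    Merge: [15] + [7] -> [7, 15]
  Merge: [30] + [7, 15] -> [7, 15, 30]
  Split: [16, 27, 27] -> [16] and [27, 27]
    Split: [27, 27] -> [27] and [27]
    Merge: [27] + [27] -> [27, 27]
  Merge: [16] + [27, 27] -> [16, 27, 27]
Merge: [7, 15, 30] + [16, 27, 27] -> [7, 15, 16, 27, 27, 30]

Final sorted array: [7, 15, 16, 27, 27, 30]

The merge sort proceeds by recursively splitting the array and merging sorted halves.
After all merges, the sorted array is [7, 15, 16, 27, 27, 30].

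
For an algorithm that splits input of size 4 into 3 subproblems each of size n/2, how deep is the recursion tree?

For divide and conquer with division factor 2:

Problem sizes at each level:
Level 0: 4
Level 1: 2
Level 2: 1

The root is level 0 and the size-1 base case is level 2 (the tree spans levels 0 through 2, i.e. 3 levels counting the root), so the depth is the number of divisions: log_2(4) = 2

The recursion tree depth is log_2(4) = 2. At each level, the problem size is divided by 2, so it takes 2 divisions to reduce to a base case of size 1. The algorithm makes 3 recursive calls at each level.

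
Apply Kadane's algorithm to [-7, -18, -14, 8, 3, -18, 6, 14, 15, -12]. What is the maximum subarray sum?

Using Kadane's algorithm on [-7, -18, -14, 8, 3, -18, 6, 14, 15, -12]:

Scanning through the array:
Position 1 (value -18): max_ending_here = -18, max_so_far = -7
Position 2 (value -14): max_ending_here = -14, max_so_far = -7
Position 3 (value 8): max_ending_here = 8, max_so_far = 8
Position 4 (value 3): max_ending_here = 11, max_so_far = 11
Position 5 (value -18): max_ending_here = -7, max_so_far = 11
Position 6 (value 6): max_ending_here = 6, max_so_far = 11
Position 7 (value 14): max_ending_here = 20, max_so_far = 20
Position 8 (value 15): max_ending_here = 35, max_so_far = 35
Position 9 (value -12): max_ending_here = 23, max_so_far = 35

Maximum subarray: [6, 14, 15]
Maximum sum: 35

The maximum subarray is [6, 14, 15] with sum 35. This subarray runs from index 6 to index 8.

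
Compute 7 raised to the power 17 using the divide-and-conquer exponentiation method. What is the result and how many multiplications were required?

Computing 7^17 by squaring (build up from 7^1; each line after the first costs one multiplication):

7^1 = 7
7^2 = (7^1)^2 = 7^2 = 49
7^4 = (7^2)^2 = 49^2 = 2401
7^8 = (7^4)^2 = 2401^2 = 5764801
7^16 = (7^8)^2 = 5764801^2 = 33232930569601
7^17 = 7 * 7^16 = 7 * 33232930569601 = 232630513987207

Result: 232630513987207
Multiplications needed: 5 (5 lines after 7^1)

7^17 = 232630513987207. Using exponentiation by squaring, this requires 5 multiplications. The key idea: if the exponent is even, square the half-power; if odd, multiply by the base once.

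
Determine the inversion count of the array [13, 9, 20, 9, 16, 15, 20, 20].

Finding inversions in [13, 9, 20, 9, 16, 15, 20, 20]:

(0, 1): arr[0]=13 > arr[1]=9
(0, 3): arr[0]=13 > arr[3]=9
(2, 3): arr[2]=20 > arr[3]=9
(2, 4): arr[2]=20 > arr[4]=16
(2, 5): arr[2]=20 > arr[5]=15
(4, 5): arr[4]=16 > arr[5]=15

Total inversions: 6

The array has 6 inversion(s): (0,1), (0,3), (2,3), (2,4), (2,5), (4,5). Each pair (i,j) satisfies i < j and arr[i] > arr[j].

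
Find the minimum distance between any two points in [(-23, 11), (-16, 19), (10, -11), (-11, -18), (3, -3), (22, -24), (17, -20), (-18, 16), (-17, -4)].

Computing all pairwise distances among 9 points:

d((-23, 11), (-16, 19)) = 10.6301
d((-23, 11), (10, -11)) = 39.6611
d((-23, 11), (-11, -18)) = 31.3847
d((-23, 11), (3, -3)) = 29.5296
d((-23, 11), (22, -24)) = 57.0088
d((-23, 11), (17, -20)) = 50.6063
d((-23, 11), (-18, 16)) = 7.0711
d((-23, 11), (-17, -4)) = 16.1555
d((-16, 19), (10, -11)) = 39.6989
d((-16, 19), (-11, -18)) = 37.3363
d((-16, 19), (3, -3)) = 29.0689
d((-16, 19), (22, -24)) = 57.3847
d((-16, 19), (17, -20)) = 51.0882
d((-16, 19), (-18, 16)) = 3.6056 <-- minimum
d((-16, 19), (-17, -4)) = 23.0217
d((10, -11), (-11, -18)) = 22.1359
d((10, -11), (3, -3)) = 10.6301
d((10, -11), (22, -24)) = 17.6918
d((10, -11), (17, -20)) = 11.4018
d((10, -11), (-18, 16)) = 38.8973
d((10, -11), (-17, -4)) = 27.8927
d((-11, -18), (3, -3)) = 20.5183
d((-11, -18), (22, -24)) = 33.541
d((-11, -18), (17, -20)) = 28.0713
d((-11, -18), (-18, 16)) = 34.7131
d((-11, -18), (-17, -4)) = 15.2315
d((3, -3), (22, -24)) = 28.3196
d((3, -3), (17, -20)) = 22.0227
d((3, -3), (-18, 16)) = 28.3196
d((3, -3), (-17, -4)) = 20.025
d((22, -24), (17, -20)) = 6.4031
d((22, -24), (-18, 16)) = 56.5685
d((22, -24), (-17, -4)) = 43.8292
d((17, -20), (-18, 16)) = 50.2096
d((17, -20), (-17, -4)) = 37.5766
d((-18, 16), (-17, -4)) = 20.025

Closest pair: (-16, 19) and (-18, 16) with distance 3.6056

The closest pair is (-16, 19) and (-18, 16) with Euclidean distance 3.6056. For 9 points, brute-force pairwise comparison is shown above. For large n, the divide-and-conquer algorithm (sort by x, recurse on halves, check the dividing strip) achieves O(n log n).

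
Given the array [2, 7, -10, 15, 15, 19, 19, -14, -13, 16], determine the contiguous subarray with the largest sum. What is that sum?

Using Kadane's algorithm on [2, 7, -10, 15, 15, 19, 19, -14, -13, 16]:

Scanning through the array:
Position 1 (value 7): max_ending_here = 9, max_so_far = 9
Position 2 (value -10): max_ending_here = -1, max_so_far = 9
Position 3 (value 15): max_ending_here = 15, max_so_far = 15
Position 4 (value 15): max_ending_here = 30, max_so_far = 30
Position 5 (value 19): max_ending_here = 49, max_so_far = 49
Position 6 (value 19): max_ending_here = 68, max_so_far = 68
Position 7 (value -14): max_ending_here = 54, max_so_far = 68
Position 8 (value -13): max_ending_here = 41, max_so_far = 68
Position 9 (value 16): max_ending_here = 57, max_so_far = 68

Maximum subarray: [15, 15, 19, 19]
Maximum sum: 68

The maximum subarray is [15, 15, 19, 19] with sum 68. This subarray runs from index 3 to index 6.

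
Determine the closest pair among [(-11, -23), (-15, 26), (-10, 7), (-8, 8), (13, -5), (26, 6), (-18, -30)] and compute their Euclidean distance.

Computing all pairwise distances among 7 points:

d((-11, -23), (-15, 26)) = 49.163
d((-11, -23), (-10, 7)) = 30.0167
d((-11, -23), (-8, 8)) = 31.1448
d((-11, -23), (13, -5)) = 30.0
d((-11, -23), (26, 6)) = 47.0106
d((-11, -23), (-18, -30)) = 9.8995
d((-15, 26), (-10, 7)) = 19.6469
d((-15, 26), (-8, 8)) = 19.3132
d((-15, 26), (13, -5)) = 41.7732
d((-15, 26), (26, 6)) = 45.618
d((-15, 26), (-18, -30)) = 56.0803
d((-10, 7), (-8, 8)) = 2.2361 <-- minimum
d((-10, 7), (13, -5)) = 25.9422
d((-10, 7), (26, 6)) = 36.0139
d((-10, 7), (-18, -30)) = 37.855
d((-8, 8), (13, -5)) = 24.6982
d((-8, 8), (26, 6)) = 34.0588
d((-8, 8), (-18, -30)) = 39.2938
d((13, -5), (26, 6)) = 17.0294
d((13, -5), (-18, -30)) = 39.8246
d((26, 6), (-18, -30)) = 56.8507

Closest pair: (-10, 7) and (-8, 8) with distance 2.2361

The closest pair is (-10, 7) and (-8, 8) with Euclidean distance 2.2361. For 7 points, brute-force pairwise comparison is shown above. For large n, the divide-and-conquer algorithm (sort by x, recurse on halves, check the dividing strip) achieves O(n log n).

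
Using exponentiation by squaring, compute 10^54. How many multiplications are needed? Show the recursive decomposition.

Computing 10^54 by squaring (build up from 10^1; each line after the first costs one multiplication):

10^1 = 10
10^2 = (10^1)^2 = 10^2 = 100
10^3 = 10 * 10^2 = 10 * 100 = 1000
10^6 = (10^3)^2 = 1000^2 = 1000000
10^12 = (10^6)^2 = 1000000^2 = 1000000000000
10^13 = 10 * 10^12 = 10 * 1000000000000 = 10000000000000
10^26 = (10^13)^2 = 10000000000000^2 = 100000000000000000000000000
10^27 = 10 * 10^26 = 10 * 100000000000000000000000000 = 1000000000000000000000000000
10^54 = (10^27)^2 = 1000000000000000000000000000^2 = 1000000000000000000000000000000000000000000000000000000

Result: 1000000000000000000000000000000000000000000000000000000
Multiplications needed: 8 (8 lines after 10^1)

10^54 = 1000000000000000000000000000000000000000000000000000000. Using exponentiation by squaring, this requires 8 multiplications. The key idea: if the exponent is even, square the half-power; if odd, multiply by the base once.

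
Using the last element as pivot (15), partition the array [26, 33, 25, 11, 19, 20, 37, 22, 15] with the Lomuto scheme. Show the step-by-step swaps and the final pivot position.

Lomuto partition with pivot = 15:

Initial array: [26, 33, 25, 11, 19, 20, 37, 22, 15]

arr[0]=26 > 15: no swap
arr[1]=33 > 15: no swap
arr[2]=25 > 15: no swap
arr[3]=11 <= 15: swap with position 0, array becomes [11, 33, 25, 26, 19, 20, 37, 22, 15]
arr[4]=19 > 15: no swap
arr[5]=20 > 15: no swap
arr[6]=37 > 15: no swap
arr[7]=22 > 15: no swap

Place pivot at position 1: [11, 15, 25, 26, 19, 20, 37, 22, 33]
Pivot position: 1

After partitioning with pivot 15, the array becomes [11, 15, 25, 26, 19, 20, 37, 22, 33]. The pivot is placed at index 1. All elements to the left of the pivot are <= 15, and all elements to the right are > 15.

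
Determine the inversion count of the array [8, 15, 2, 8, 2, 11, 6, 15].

Finding inversions in [8, 15, 2, 8, 2, 11, 6, 15]:

(0, 2): arr[0]=8 > arr[2]=2
(0, 4): arr[0]=8 > arr[4]=2
(0, 6): arr[0]=8 > arr[6]=6
(1, 2): arr[1]=15 > arr[2]=2
(1, 3): arr[1]=15 > arr[3]=8
(1, 4): arr[1]=15 > arr[4]=2
(1, 5): arr[1]=15 > arr[5]=11
(1, 6): arr[1]=15 > arr[6]=6
(3, 4): arr[3]=8 > arr[4]=2
(3, 6): arr[3]=8 > arr[6]=6
(5, 6): arr[5]=11 > arr[6]=6

Total inversions: 11

The array has 11 inversion(s): (0,2), (0,4), (0,6), (1,2), (1,3), (1,4), (1,5), (1,6), (3,4), (3,6), (5,6). Each pair (i,j) satisfies i < j and arr[i] > arr[j].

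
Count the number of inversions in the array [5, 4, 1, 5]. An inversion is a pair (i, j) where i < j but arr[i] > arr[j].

Finding inversions in [5, 4, 1, 5]:

(0, 1): arr[0]=5 > arr[1]=4
(0, 2): arr[0]=5 > arr[2]=1
(1, 2): arr[1]=4 > arr[2]=1

Total inversions: 3

The array has 3 inversion(s): (0,1), (0,2), (1,2). Each pair (i,j) satisfies i < j and arr[i] > arr[j].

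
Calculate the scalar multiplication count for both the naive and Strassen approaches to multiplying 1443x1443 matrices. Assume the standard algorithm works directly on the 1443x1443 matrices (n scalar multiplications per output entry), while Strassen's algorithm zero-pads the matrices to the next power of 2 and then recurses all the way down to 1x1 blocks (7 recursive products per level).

Matrix multiplication for 1443x1443 matrices:

Strassen's algorithm requires power-of-2 dimensions. Pad 1443x1443 to 2048x2048 (next power of 2).

Standard algorithm: 1443^3 = 3004685307 multiplications
Strassen's algorithm: 7^(log2(2048)) = 7^11 = 1977326743 multiplications
Savings: 3004685307 - 1977326743 = 1027358564 multiplications

Standard: 3004685307 multiplications (1443^3). Strassen: 1977326743 multiplications (7^11, after padding to 2048x2048). Strassen reduces 8 recursive multiplications to 7 at each level.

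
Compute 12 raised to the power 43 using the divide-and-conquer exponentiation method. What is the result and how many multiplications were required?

Computing 12^43 by squaring (build up from 12^1; each line after the first costs one multiplication):

12^1 = 12
12^2 = (12^1)^2 = 12^2 = 144
12^4 = (12^2)^2 = 144^2 = 20736
12^5 = 12 * 12^4 = 12 * 20736 = 248832
12^10 = (12^5)^2 = 248832^2 = 61917364224
12^20 = (12^10)^2 = 61917364224^2 = 3833759992447475122176
12^21 = 12 * 12^20 = 12 * 3833759992447475122176 = 46005119909369701466112
12^42 = (12^21)^2 = 46005119909369701466112^2 = 2116471057875484488839167999221661362284396544
12^43 = 12 * 12^42 = 12 * 2116471057875484488839167999221661362284396544 = 25397652694505813866070015990659936347412758528

Result: 25397652694505813866070015990659936347412758528
Multiplications needed: 8 (8 lines after 12^1)

12^43 = 25397652694505813866070015990659936347412758528. Using exponentiation by squaring, this requires 8 multiplications. The key idea: if the exponent is even, square the half-power; if odd, multiply by the base once.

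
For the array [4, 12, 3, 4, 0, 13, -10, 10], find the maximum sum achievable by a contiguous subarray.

Using Kadane's algorithm on [4, 12, 3, 4, 0, 13, -10, 10]:

Scanning through the array:
Position 1 (value 12): max_ending_here = 16, max_so_far = 16
Position 2 (value 3): max_ending_here = 19, max_so_far = 19
Position 3 (value 4): max_ending_here = 23, max_so_far = 23
Position 4 (value 0): max_ending_here = 23, max_so_far = 23
Position 5 (value 13): max_ending_here = 36, max_so_far = 36
Position 6 (value -10): max_ending_here = 26, max_so_far = 36
Position 7 (value 10): max_ending_here = 36, max_so_far = 36

Maximum subarray: [4, 12, 3, 4, 0, 13]
Maximum sum: 36

The maximum subarray is [4, 12, 3, 4, 0, 13] with sum 36. This subarray runs from index 0 to index 5.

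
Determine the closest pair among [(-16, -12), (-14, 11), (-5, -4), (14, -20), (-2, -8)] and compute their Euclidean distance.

Computing all pairwise distances among 5 points:

d((-16, -12), (-14, 11)) = 23.0868
d((-16, -12), (-5, -4)) = 13.6015
d((-16, -12), (14, -20)) = 31.0483
d((-16, -12), (-2, -8)) = 14.5602
d((-14, 11), (-5, -4)) = 17.4929
d((-14, 11), (14, -20)) = 41.7732
d((-14, 11), (-2, -8)) = 22.4722
d((-5, -4), (14, -20)) = 24.8395
d((-5, -4), (-2, -8)) = 5.0 <-- minimum
d((14, -20), (-2, -8)) = 20.0

Closest pair: (-5, -4) and (-2, -8) with distance 5.0

The closest pair is (-5, -4) and (-2, -8) with Euclidean distance 5.0. For 5 points, brute-force pairwise comparison is shown above. For large n, the divide-and-conquer algorithm (sort by x, recurse on halves, check the dividing strip) achieves O(n log n).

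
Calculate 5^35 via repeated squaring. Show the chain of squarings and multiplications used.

Computing 5^35 by squaring (build up from 5^1; each line after the first costs one multiplication):

5^1 = 5
5^2 = (5^1)^2 = 5^2 = 25
5^4 = (5^2)^2 = 25^2 = 625
5^8 = (5^4)^2 = 625^2 = 390625
5^16 = (5^8)^2 = 390625^2 = 152587890625
5^17 = 5 * 5^16 = 5 * 152587890625 = 762939453125
5^34 = (5^17)^2 = 762939453125^2 = 582076609134674072265625
5^35 = 5 * 5^34 = 5 * 582076609134674072265625 = 2910383045673370361328125

Result: 2910383045673370361328125
Multiplications needed: 7 (7 lines after 5^1)

5^35 = 2910383045673370361328125. Using exponentiation by squaring, this requires 7 multiplications. The key idea: if the exponent is even, square the half-power; if odd, multiply by the base once.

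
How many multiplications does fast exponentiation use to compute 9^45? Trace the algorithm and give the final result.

Computing 9^45 by squaring (build up from 9^1; each line after the first costs one multiplication):

9^1 = 9
9^2 = (9^1)^2 = 9^2 = 81
9^4 = (9^2)^2 = 81^2 = 6561
9^5 = 9 * 9^4 = 9 * 6561 = 59049
9^10 = (9^5)^2 = 59049^2 = 3486784401
9^11 = 9 * 9^10 = 9 * 3486784401 = 31381059609
9^22 = (9^11)^2 = 31381059609^2 = 984770902183611232881
9^44 = (9^22)^2 = 984770902183611232881^2 = 969773729787523602876821942164080815560161
9^45 = 9 * 9^44 = 9 * 969773729787523602876821942164080815560161 = 8727963568087712425891397479476727340041449

Result: 8727963568087712425891397479476727340041449
Multiplications needed: 8 (8 lines after 9^1)

9^45 = 8727963568087712425891397479476727340041449. Using exponentiation by squaring, this requires 8 multiplications. The key idea: if the exponent is even, square the half-power; if odd, multiply by the base once.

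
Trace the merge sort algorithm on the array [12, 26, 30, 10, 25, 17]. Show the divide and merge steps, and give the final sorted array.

Merge sort trace:

Split: [12, 26, 30, 10, 25, 17] -> [12, 26, 30] and [10, 25, 17]
  Split: [12, 26, 30] -> [12] and [26, 30]
    Split: [26, 30] -> [26] and [30]
    Merge: [26] + [30] -> [26, 30]
  Merge: [12] + [26, 30] -> [12, 26, 30]
  Split: [10, 25, 17] -> [10] and [25, 17]
    Split: [25, 17] -> [25] and [17]
    Merge: [25] + [17] -> [17, 25]
  Merge: [10] + [17, 25] -> [10, 17, 25]
Merge: [12, 26, 30] + [10, 17, 25] -> [10, 12, 17, 25, 26, 30]

Final sorted array: [10, 12, 17, 25, 26, 30]

The merge sort proceeds by recursively splitting the array and merging sorted halves.
After all merges, the sorted array is [10, 12, 17, 25, 26, 30].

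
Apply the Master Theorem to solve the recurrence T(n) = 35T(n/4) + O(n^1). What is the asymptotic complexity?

Master Theorem for T(n) = 35T(n/4) + O(n^1):

a = 35, b = 4, c = 1
log_b(a) = log_4(35) = 2.5646

Case 1: c = 1 < log_4(35) = 2.5646
T(n) = O(n^(log_4 35))

For T(n) = 35T(n/4) + O(n^1): log_4(35) = 2.5646. This is Case 1 of the Master Theorem (c < log_b(a), work dominated by leaves), giving O(n^(log_4 35)).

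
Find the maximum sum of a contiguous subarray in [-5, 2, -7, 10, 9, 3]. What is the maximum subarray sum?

Using Kadane's algorithm on [-5, 2, -7, 10, 9, 3]:

Scanning through the array:
Position 1 (value 2): max_ending_here = 2, max_so_far = 2
Position 2 (value -7): max_ending_here = -5, max_so_far = 2
Position 3 (value 10): max_ending_here = 10, max_so_far = 10
Position 4 (value 9): max_ending_here = 19, max_so_far = 19
Position 5 (value 3): max_ending_here = 22, max_so_far = 22

Maximum subarray: [10, 9, 3]
Maximum sum: 22

The maximum subarray is [10, 9, 3] with sum 22. This subarray runs from index 3 to index 5.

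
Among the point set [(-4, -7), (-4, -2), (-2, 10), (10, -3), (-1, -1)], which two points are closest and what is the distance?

Computing all pairwise distances among 5 points:

d((-4, -7), (-4, -2)) = 5.0
d((-4, -7), (-2, 10)) = 17.1172
d((-4, -7), (10, -3)) = 14.5602
d((-4, -7), (-1, -1)) = 6.7082
d((-4, -2), (-2, 10)) = 12.1655
d((-4, -2), (10, -3)) = 14.0357
d((-4, -2), (-1, -1)) = 3.1623 <-- minimum
d((-2, 10), (10, -3)) = 17.6918
d((-2, 10), (-1, -1)) = 11.0454
d((10, -3), (-1, -1)) = 11.1803

Closest pair: (-4, -2) and (-1, -1) with distance 3.1623

The closest pair is (-4, -2) and (-1, -1) with Euclidean distance 3.1623. For 5 points, brute-force pairwise comparison is shown above. For large n, the divide-and-conquer algorithm (sort by x, recurse on halves, check the dividing strip) achieves O(n log n).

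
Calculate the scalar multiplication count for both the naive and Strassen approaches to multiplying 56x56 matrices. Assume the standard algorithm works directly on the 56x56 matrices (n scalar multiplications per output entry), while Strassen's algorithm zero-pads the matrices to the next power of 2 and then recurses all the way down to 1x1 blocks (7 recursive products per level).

Matrix multiplication for 56x56 matrices:

Strassen's algorithm requires power-of-2 dimensions. Pad 56x56 to 64x64 (next power of 2).

Standard algorithm: 56^3 = 175616 multiplications
Strassen's algorithm: 7^(log2(64)) = 7^6 = 117649 multiplications
Savings: 175616 - 117649 = 57967 multiplications

Standard: 175616 multiplications (56^3). Strassen: 117649 multiplications (7^6, after padding to 64x64). Strassen reduces 8 recursive multiplications to 7 at each level.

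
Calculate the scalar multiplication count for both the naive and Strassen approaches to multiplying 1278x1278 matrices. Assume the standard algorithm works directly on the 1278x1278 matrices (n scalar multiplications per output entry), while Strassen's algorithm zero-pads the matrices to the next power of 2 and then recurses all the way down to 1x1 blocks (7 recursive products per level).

Matrix multiplication for 1278x1278 matrices:

Strassen's algorithm requires power-of-2 dimensions. Pad 1278x1278 to 2048x2048 (next power of 2).

Standard algorithm: 1278^3 = 2087336952 multiplications
Strassen's algorithm: 7^(log2(2048)) = 7^11 = 1977326743 multiplications
Savings: 2087336952 - 1977326743 = 110010209 multiplications

Standard: 2087336952 multiplications (1278^3). Strassen: 1977326743 multiplications (7^11, after padding to 2048x2048). Strassen reduces 8 recursive multiplications to 7 at each level.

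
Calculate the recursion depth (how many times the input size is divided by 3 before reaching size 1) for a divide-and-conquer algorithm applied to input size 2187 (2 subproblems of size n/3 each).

For divide and conquer with division factor 3:

Problem sizes at each level:
Level 0: 2187
Level 1: 729
Level 2: 243
Level 3: 81
Level 4: 27
Level 5: 9
Level 6: 3
Level 7: 1

The root is level 0 and the size-1 base case is level 7 (the tree spans levels 0 through 7, i.e. 8 levels counting the root), so the depth is the number of divisions: log_3(2187) = 7

The recursion tree depth is log_3(2187) = 7. At each level, the problem size is divided by 3, so it takes 7 divisions to reduce to a base case of size 1. The algorithm makes 2 recursive calls at each level.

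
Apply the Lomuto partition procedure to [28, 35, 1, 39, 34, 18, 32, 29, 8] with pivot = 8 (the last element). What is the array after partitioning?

Lomuto partition with pivot = 8:

Initial array: [28, 35, 1, 39, 34, 18, 32, 29, 8]

arr[0]=28 > 8: no swap
arr[1]=35 > 8: no swap
arr[2]=1 <= 8: swap with position 0, array becomes [1, 35, 28, 39, 34, 18, 32, 29, 8]
arr[3]=39 > 8: no swap
arr[4]=34 > 8: no swap
arr[5]=18 > 8: no swap
arr[6]=32 > 8: no swap
arr[7]=29 > 8: no swap

Place pivot at position 1: [1, 8, 28, 39, 34, 18, 32, 29, 35]
Pivot position: 1

After partitioning with pivot 8, the array becomes [1, 8, 28, 39, 34, 18, 32, 29, 35]. The pivot is placed at index 1. All elements to the left of the pivot are <= 8, and all elements to the right are > 8.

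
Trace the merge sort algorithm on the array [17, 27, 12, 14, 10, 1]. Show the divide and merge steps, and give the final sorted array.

Merge sort trace:

Split: [17, 27, 12, 14, 10, 1] -> [17, 27, 12] and [14, 10, 1]
  Split: [17, 27, 12] -> [17] and [27, 12]
    Split: [27, 12] -> [27] and [12]
    Merge: [27] + [12] -> [12, 27]
  Merge: [17] + [12, 27] -> [12, 17, 27]
  Split: [14, 10, 1] -> [14] and [10, 1]
    Split: [10, 1] -> [10] and [1]
    Merge: [10] + [1] -> [1, 10]
  Merge: [14] + [1, 10] -> [1, 10, 14]
Merge: [12, 17, 27] + [1, 10, 14] -> [1, 10, 12, 14, 17, 27]

Final sorted array: [1, 10, 12, 14, 17, 27]

The merge sort proceeds by recursively splitting the array and merging sorted halves.
After all merges, the sorted array is [1, 10, 12, 14, 17, 27].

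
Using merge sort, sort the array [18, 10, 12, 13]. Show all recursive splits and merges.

Merge sort trace:

Split: [18, 10, 12, 13] -> [18, 10] and [12, 13]
  Split: [18, 10] -> [18] and [10]
  Merge: [18] + [10] -> [10, 18]
  Split: [12, 13] -> [12] and [13]
  Merge: [12] + [13] -> [12, 13]
Merge: [10, 18] + [12, 13] -> [10, 12, 13, 18]

Final sorted array: [10, 12, 13, 18]

The merge sort proceeds by recursively splitting the array and merging sorted halves.
After all merges, the sorted array is [10, 12, 13, 18].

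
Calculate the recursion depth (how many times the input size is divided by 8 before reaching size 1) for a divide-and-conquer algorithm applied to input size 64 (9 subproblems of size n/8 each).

For divide and conquer with division factor 8:

Problem sizes at each level:
Level 0: 64
Level 1: 8
Level 2: 1

The root is level 0 and the size-1 base case is level 2 (the tree spans levels 0 through 2, i.e. 3 levels counting the root), so the depth is the number of divisions: log_8(64) = 2

The recursion tree depth is log_8(64) = 2. At each level, the problem size is divided by 8, so it takes 2 divisions to reduce to a base case of size 1. The algorithm makes 9 recursive calls at each level.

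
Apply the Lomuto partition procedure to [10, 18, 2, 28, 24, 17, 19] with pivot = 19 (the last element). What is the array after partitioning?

Lomuto partition with pivot = 19:

Initial array: [10, 18, 2, 28, 24, 17, 19]

arr[0]=10 <= 19: swap with position 0, array becomes [10, 18, 2, 28, 24, 17, 19]
arr[1]=18 <= 19: swap with position 1, array becomes [10, 18, 2, 28, 24, 17, 19]
arr[2]=2 <= 19: swap with position 2, array becomes [10, 18, 2, 28, 24, 17, 19]
arr[3]=28 > 19: no swap
arr[4]=24 > 19: no swap
arr[5]=17 <= 19: swap with position 3, array becomes [10, 18, 2, 17, 24, 28, 19]

Place pivot at position 4: [10, 18, 2, 17, 19, 28, 24]
Pivot position: 4

After partitioning with pivot 19, the array becomes [10, 18, 2, 17, 19, 28, 24]. The pivot is placed at index 4. All elements to the left of the pivot are <= 19, and all elements to the right are > 19.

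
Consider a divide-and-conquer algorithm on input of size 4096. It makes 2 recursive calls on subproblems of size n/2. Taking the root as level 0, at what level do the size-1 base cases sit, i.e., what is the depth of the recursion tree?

For divide and conquer with division factor 2:

Problem sizes at each level:
Level 0: 4096
Level 1: 2048
Level 2: 1024
Level 3: 512
Level 4: 256
Level 5: 128
Level 6: 64
Level 7: 32
Level 8: 16
Level 9: 8
Level 10: 4
Level 11: 2
Level 12: 1

The root is level 0 and the size-1 base case is level 12 (the tree spans levels 0 through 12, i.e. 13 levels counting the root), so the depth is the number of divisions: log_2(4096) = 12

The recursion tree depth is log_2(4096) = 12. At each level, the problem size is divided by 2, so it takes 12 divisions to reduce to a base case of size 1. The algorithm makes 2 recursive calls at each level.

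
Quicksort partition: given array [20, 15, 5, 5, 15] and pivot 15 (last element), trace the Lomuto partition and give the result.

Lomuto partition with pivot = 15:

Initial array: [20, 15, 5, 5, 15]

arr[0]=20 > 15: no swap
arr[1]=15 <= 15: swap with position 0, array becomes [15, 20, 5, 5, 15]
arr[2]=5 <= 15: swap with position 1, array becomes [15, 5, 20, 5, 15]
arr[3]=5 <= 15: swap with position 2, array becomes [15, 5, 5, 20, 15]

Place pivot at position 3: [15, 5, 5, 15, 20]
Pivot position: 3

After partitioning with pivot 15, the array becomes [15, 5, 5, 15, 20]. The pivot is placed at index 3. All elements to the left of the pivot are <= 15, and all elements to the right are > 15.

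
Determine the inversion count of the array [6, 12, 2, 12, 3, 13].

Finding inversions in [6, 12, 2, 12, 3, 13]:

(0, 2): arr[0]=6 > arr[2]=2
(0, 4): arr[0]=6 > arr[4]=3
(1, 2): arr[1]=12 > arr[2]=2
(1, 4): arr[1]=12 > arr[4]=3
(3, 4): arr[3]=12 > arr[4]=3

Total inversions: 5

The array has 5 inversion(s): (0,2), (0,4), (1,2), (1,4), (3,4). Each pair (i,j) satisfies i < j and arr[i] > arr[j].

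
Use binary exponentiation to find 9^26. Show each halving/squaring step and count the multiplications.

Computing 9^26 by squaring (build up from 9^1; each line after the first costs one multiplication):

9^1 = 9
9^2 = (9^1)^2 = 9^2 = 81
9^3 = 9 * 9^2 = 9 * 81 = 729
9^6 = (9^3)^2 = 729^2 = 531441
9^12 = (9^6)^2 = 531441^2 = 282429536481
9^13 = 9 * 9^12 = 9 * 282429536481 = 2541865828329
9^26 = (9^13)^2 = 2541865828329^2 = 6461081889226673298932241

Result: 6461081889226673298932241
Multiplications needed: 6 (6 lines after 9^1)

9^26 = 6461081889226673298932241. Using exponentiation by squaring, this requires 6 multiplications. The key idea: if the exponent is even, square the half-power; if odd, multiply by the base once.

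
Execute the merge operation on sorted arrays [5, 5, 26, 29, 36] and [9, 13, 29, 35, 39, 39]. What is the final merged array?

Merging process:

Compare 5 vs 9: take 5 from left. Merged: [5]
Compare 5 vs 9: take 5 from left. Merged: [5, 5]
Compare 26 vs 9: take 9 from right. Merged: [5, 5, 9]
Compare 26 vs 13: take 13 from right. Merged: [5, 5, 9, 13]
Compare 26 vs 29: take 26 from left. Merged: [5, 5, 9, 13, 26]
Compare 29 vs 29: take 29 from left. Merged: [5, 5, 9, 13, 26, 29]
Compare 36 vs 29: take 29 from right. Merged: [5, 5, 9, 13, 26, 29, 29]
Compare 36 vs 35: take 35 from right. Merged: [5, 5, 9, 13, 26, 29, 29, 35]
Compare 36 vs 39: take 36 from left. Merged: [5, 5, 9, 13, 26, 29, 29, 35, 36]
Append remaining from right: [39, 39]. Merged: [5, 5, 9, 13, 26, 29, 29, 35, 36, 39, 39]

Final merged array: [5, 5, 9, 13, 26, 29, 29, 35, 36, 39, 39]
Total comparisons: 9

The merged array is [5, 5, 9, 13, 26, 29, 29, 35, 36, 39, 39], requiring 9 comparisons. The merge step runs in O(n) time where n is the total number of elements.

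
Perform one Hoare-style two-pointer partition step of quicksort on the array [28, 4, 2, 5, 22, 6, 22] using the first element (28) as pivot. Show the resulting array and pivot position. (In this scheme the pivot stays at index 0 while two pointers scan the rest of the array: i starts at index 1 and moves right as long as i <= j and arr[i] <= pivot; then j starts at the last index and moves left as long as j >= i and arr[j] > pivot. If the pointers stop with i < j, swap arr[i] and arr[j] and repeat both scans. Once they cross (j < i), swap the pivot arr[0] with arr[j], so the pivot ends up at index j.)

Hoare-style two-pointer partition with pivot = 28:

Initial array: [28, 4, 2, 5, 22, 6, 22]

Pointers start at i = 1, j = 6.
i ends at 7, j ends at 6: the pointers have crossed (j < i), so scanning stops.

Swap pivot arr[0] with arr[6] to place pivot at position 6: [22, 4, 2, 5, 22, 6, 28]
Pivot position: 6

After partitioning with pivot 28, the array becomes [22, 4, 2, 5, 22, 6, 28]. The pivot is placed at index 6. All elements to the left of the pivot are <= 28, and all elements to the right are > 28.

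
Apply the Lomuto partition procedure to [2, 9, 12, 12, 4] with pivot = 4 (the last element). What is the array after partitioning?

Lomuto partition with pivot = 4:

Initial array: [2, 9, 12, 12, 4]

arr[0]=2 <= 4: swap with position 0, array becomes [2, 9, 12, 12, 4]
arr[1]=9 > 4: no swap
arr[2]=12 > 4: no swap
arr[3]=12 > 4: no swap

Place pivot at position 1: [2, 4, 12, 12, 9]
Pivot position: 1

After partitioning with pivot 4, the array becomes [2, 4, 12, 12, 9]. The pivot is placed at index 1. All elements to the left of the pivot are <= 4, and all elements to the right are > 4.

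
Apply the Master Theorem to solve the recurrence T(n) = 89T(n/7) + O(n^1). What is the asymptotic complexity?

Master Theorem for T(n) = 89T(n/7) + O(n^1):

a = 89, b = 7, c = 1
log_b(a) = log_7(89) = 2.3067

Case 1: c = 1 < log_7(89) = 2.3067
T(n) = O(n^(log_7 89))

For T(n) = 89T(n/7) + O(n^1): log_7(89) = 2.3067. This is Case 1 of the Master Theorem (c < log_b(a), work dominated by leaves), giving O(n^(log_7 89)).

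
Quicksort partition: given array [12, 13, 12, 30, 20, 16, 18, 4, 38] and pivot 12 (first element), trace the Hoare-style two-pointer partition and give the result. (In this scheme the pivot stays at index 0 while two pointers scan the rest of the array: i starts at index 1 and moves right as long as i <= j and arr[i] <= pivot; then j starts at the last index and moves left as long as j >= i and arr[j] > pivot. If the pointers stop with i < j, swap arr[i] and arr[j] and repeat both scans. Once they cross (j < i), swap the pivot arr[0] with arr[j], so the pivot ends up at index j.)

Hoare-style two-pointer partition with pivot = 12:

Initial array: [12, 13, 12, 30, 20, 16, 18, 4, 38]

Pointers start at i = 1, j = 8.
i stops at index 1 (arr[1]=13 > 12), j stops at index 7 (arr[7]=4 <= 12): swap arr[1] and arr[7], array becomes [12, 4, 12, 30, 20, 16, 18, 13, 38]
i ends at 3, j ends at 2: the pointers have crossed (j < i), so scanning stops.

Swap pivot arr[0] with arr[2] to place pivot at position 2: [12, 4, 12, 30, 20, 16, 18, 13, 38]
Pivot position: 2

After partitioning with pivot 12, the array becomes [12, 4, 12, 30, 20, 16, 18, 13, 38]. The pivot is placed at index 2. All elements to the left of the pivot are <= 12, and all elements to the right are > 12.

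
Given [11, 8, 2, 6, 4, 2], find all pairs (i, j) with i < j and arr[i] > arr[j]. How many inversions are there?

Finding inversions in [11, 8, 2, 6, 4, 2]:

(0, 1): arr[0]=11 > arr[1]=8
(0, 2): arr[0]=11 > arr[2]=2
(0, 3): arr[0]=11 > arr[3]=6
(0, 4): arr[0]=11 > arr[4]=4
(0, 5): arr[0]=11 > arr[5]=2
(1, 2): arr[1]=8 > arr[2]=2
(1, 3): arr[1]=8 > arr[3]=6
(1, 4): arr[1]=8 > arr[4]=4
(1, 5): arr[1]=8 > arr[5]=2
(3, 4): arr[3]=6 > arr[4]=4
(3, 5): arr[3]=6 > arr[5]=2
(4, 5): arr[4]=4 > arr[5]=2

Total inversions: 12

The array has 12 inversion(s): (0,1), (0,2), (0,3), (0,4), (0,5), (1,2), (1,3), (1,4), (1,5), (3,4), (3,5), (4,5). Each pair (i,j) satisfies i < j and arr[i] > arr[j].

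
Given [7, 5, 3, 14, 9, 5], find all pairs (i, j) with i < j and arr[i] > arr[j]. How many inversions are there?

Finding inversions in [7, 5, 3, 14, 9, 5]:

(0, 1): arr[0]=7 > arr[1]=5
(0, 2): arr[0]=7 > arr[2]=3
(0, 5): arr[0]=7 > arr[5]=5
(1, 2): arr[1]=5 > arr[2]=3
(3, 4): arr[3]=14 > arr[4]=9
(3, 5): arr[3]=14 > arr[5]=5
(4, 5): arr[4]=9 > arr[5]=5

Total inversions: 7

The array has 7 inversion(s): (0,1), (0,2), (0,5), (1,2), (3,4), (3,5), (4,5). Each pair (i,j) satisfies i < j and arr[i] > arr[j].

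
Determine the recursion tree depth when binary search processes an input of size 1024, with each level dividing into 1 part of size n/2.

For divide and conquer with division factor 2:

Problem sizes at each level:
Level 0: 1024
Level 1: 512
Level 2: 256
Level 3: 128
Level 4: 64
Level 5: 32
Level 6: 16
Level 7: 8
Level 8: 4
Level 9: 2
Level 10: 1

The root is level 0 and the size-1 base case is level 10 (the tree spans levels 0 through 10, i.e. 11 levels counting the root), so the depth is the number of divisions: log_2(1024) = 10

The recursion tree depth is log_2(1024) = 10. At each level, the problem size is divided by 2, so it takes 10 divisions to reduce to a base case of size 1. The algorithm makes 1 recursive call at each level.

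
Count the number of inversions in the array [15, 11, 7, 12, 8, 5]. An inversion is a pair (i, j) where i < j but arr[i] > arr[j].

Finding inversions in [15, 11, 7, 12, 8, 5]:

(0, 1): arr[0]=15 > arr[1]=11
(0, 2): arr[0]=15 > arr[2]=7
(0, 3): arr[0]=15 > arr[3]=12
(0, 4): arr[0]=15 > arr[4]=8
(0, 5): arr[0]=15 > arr[5]=5
(1, 2): arr[1]=11 > arr[2]=7
(1, 4): arr[1]=11 > arr[4]=8
(1, 5): arr[1]=11 > arr[5]=5
(2, 5): arr[2]=7 > arr[5]=5
(3, 4): arr[3]=12 > arr[4]=8
(3, 5): arr[3]=12 > arr[5]=5
(4, 5): arr[4]=8 > arr[5]=5

Total inversions: 12

The array has 12 inversion(s): (0,1), (0,2), (0,3), (0,4), (0,5), (1,2), (1,4), (1,5), (2,5), (3,4), (3,5), (4,5). Each pair (i,j) satisfies i < j and arr[i] > arr[j].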